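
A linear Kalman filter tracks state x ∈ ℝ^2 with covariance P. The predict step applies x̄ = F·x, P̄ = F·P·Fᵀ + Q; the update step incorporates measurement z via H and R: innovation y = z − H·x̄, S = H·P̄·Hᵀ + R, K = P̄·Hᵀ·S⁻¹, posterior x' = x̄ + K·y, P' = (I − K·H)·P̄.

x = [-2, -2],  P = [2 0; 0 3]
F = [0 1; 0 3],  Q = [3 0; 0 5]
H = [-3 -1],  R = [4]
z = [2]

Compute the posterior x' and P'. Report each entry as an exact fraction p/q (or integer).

x' = [-1/8, -137/72]
P' = [15/16 -33/16; -33/16 1127/144]

x̄ = F·x = [-2, -6]
P̄ = F·P·Fᵀ + Q = [6 9; 9 32]
y = z − H·x̄ = [-10]
S = H·P̄·Hᵀ + R = [144]
K = P̄·Hᵀ·S⁻¹ = [-3/16; -59/144]
x' = x̄ + K·y = [-1/8, -137/72]
P' = (I − K·H)·P̄ = [15/16 -33/16; -33/16 1127/144]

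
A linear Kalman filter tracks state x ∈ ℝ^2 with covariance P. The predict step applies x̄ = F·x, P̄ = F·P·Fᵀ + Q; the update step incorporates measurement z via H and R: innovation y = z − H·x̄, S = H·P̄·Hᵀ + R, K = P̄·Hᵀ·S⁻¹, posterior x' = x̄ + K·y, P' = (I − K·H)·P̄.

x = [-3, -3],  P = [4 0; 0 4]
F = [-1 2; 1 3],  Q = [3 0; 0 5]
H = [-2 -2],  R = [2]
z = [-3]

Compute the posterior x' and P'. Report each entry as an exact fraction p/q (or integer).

x' = [768/217, -459/217]
P' = [1293/217 -1250/217; -1250/217 1315/217]

x̄ = F·x = [-3, -12]
P̄ = F·P·Fᵀ + Q = [23 20; 20 45]
y = z − H·x̄ = [-33]
S = H·P̄·Hᵀ + R = [434]
K = P̄·Hᵀ·S⁻¹ = [-43/217; -65/217]
x' = x̄ + K·y = [768/217, -459/217]
P' = (I − K·H)·P̄ = [1293/217 -1250/217; -1250/217 1315/217]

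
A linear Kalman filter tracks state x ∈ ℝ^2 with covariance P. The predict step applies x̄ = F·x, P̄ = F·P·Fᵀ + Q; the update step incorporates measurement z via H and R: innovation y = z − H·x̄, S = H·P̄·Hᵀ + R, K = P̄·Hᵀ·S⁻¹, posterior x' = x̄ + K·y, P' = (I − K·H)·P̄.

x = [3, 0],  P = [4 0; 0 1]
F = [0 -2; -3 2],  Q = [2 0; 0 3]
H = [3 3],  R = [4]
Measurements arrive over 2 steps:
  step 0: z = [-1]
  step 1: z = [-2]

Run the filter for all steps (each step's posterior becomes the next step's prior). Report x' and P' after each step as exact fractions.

step 0: x' = [156/373, -315/373], P' = [2202/373 -2194/373; -2194/373 2350/373]
step 1: x' = [266406/196639, -398376/196639], P' = [1627986/196639 -1677658/196639; -1677658/196639 1814062/196639]

step 0: x̄ = F·x = [0, -9]
step 0: P̄ = F·P·Fᵀ + Q = [6 -4; -4 43]
step 0: y = z − H·x̄ = [26]
step 0: S = H·P̄·Hᵀ + R = [373]
step 0: K = P̄·Hᵀ·S⁻¹ = [6/373; 117/373]
step 0: x' = x̄ + K·y = [156/373, -315/373]
step 0: P' = (I − K·H)·P̄ = [2202/373 -2194/373; -2194/373 2350/373]
step 1: x̄ = F·x = [630/373, -1098/373]
step 1: P̄ = F·P·Fᵀ + Q = [10146/373 -22564/373; -22564/373 56665/373]
step 1: y = z − H·x̄ = [658/373]
step 1: S = H·P̄·Hᵀ + R = [196639/373]
step 1: K = P̄·Hᵀ·S⁻¹ = [-37254/196639; 102303/196639]
step 1: x' = x̄ + K·y = [266406/196639, -398376/196639]
step 1: P' = (I − K·H)·P̄ = [1627986/196639 -1677658/196639; -1677658/196639 1814062/196639]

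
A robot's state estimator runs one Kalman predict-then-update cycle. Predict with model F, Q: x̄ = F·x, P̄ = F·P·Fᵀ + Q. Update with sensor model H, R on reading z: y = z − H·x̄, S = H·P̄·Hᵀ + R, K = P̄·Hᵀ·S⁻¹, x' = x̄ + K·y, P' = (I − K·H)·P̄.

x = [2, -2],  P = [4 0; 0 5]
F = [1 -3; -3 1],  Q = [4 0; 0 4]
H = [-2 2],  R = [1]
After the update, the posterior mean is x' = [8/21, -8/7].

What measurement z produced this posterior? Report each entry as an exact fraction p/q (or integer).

z = [-3]

x̄ = F·x = [8, -8]
P̄ = F·P·Fᵀ + Q = [53 -27; -27 45]
S = H·P̄·Hᵀ + R = [609]
K = P̄·Hᵀ·S⁻¹ = [-160/609; 48/203]
x' − x̄ = [-160/21, 48/7] = K·y
y = (KᵀK)⁻¹·Kᵀ·(x' − x̄) = [29]
z = y + H·x̄ = [29] + [-32] = [-3]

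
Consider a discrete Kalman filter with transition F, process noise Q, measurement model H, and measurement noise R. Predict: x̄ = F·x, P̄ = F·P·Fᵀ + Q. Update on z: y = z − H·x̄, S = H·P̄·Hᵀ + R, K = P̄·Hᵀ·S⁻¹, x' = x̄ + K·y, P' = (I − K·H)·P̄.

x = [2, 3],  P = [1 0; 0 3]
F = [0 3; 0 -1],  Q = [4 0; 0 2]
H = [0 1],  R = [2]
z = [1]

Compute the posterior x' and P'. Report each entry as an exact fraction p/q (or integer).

x̄ = F·x = [9, -3]
P̄ = F·P·Fᵀ + Q = [31 -9; -9 5]
y = z − H·x̄ = [4]
S = H·P̄·Hᵀ + R = [7]
K = P̄·Hᵀ·S⁻¹ = [-9/7; 5/7]
x' = x̄ + K·y = [27/7, -1/7]
P' = (I − K·H)·P̄ = [136/7 -18/7; -18/7 10/7]

x' = [27/7, -1/7]
P' = [136/7 -18/7; -18/7 10/7]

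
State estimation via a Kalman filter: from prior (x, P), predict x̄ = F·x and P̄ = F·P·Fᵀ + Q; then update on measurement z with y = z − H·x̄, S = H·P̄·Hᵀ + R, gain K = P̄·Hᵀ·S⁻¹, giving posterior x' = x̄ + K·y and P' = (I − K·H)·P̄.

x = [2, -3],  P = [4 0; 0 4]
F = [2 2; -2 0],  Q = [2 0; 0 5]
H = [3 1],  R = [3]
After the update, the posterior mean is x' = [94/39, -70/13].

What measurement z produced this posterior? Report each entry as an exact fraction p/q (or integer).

z = [2]

x̄ = F·x = [-2, -4]
P̄ = F·P·Fᵀ + Q = [34 -16; -16 21]
S = H·P̄·Hᵀ + R = [234]
K = P̄·Hᵀ·S⁻¹ = [43/117; -3/26]
x' − x̄ = [172/39, -18/13] = K·y
y = (KᵀK)⁻¹·Kᵀ·(x' − x̄) = [12]
z = y + H·x̄ = [12] + [-10] = [2]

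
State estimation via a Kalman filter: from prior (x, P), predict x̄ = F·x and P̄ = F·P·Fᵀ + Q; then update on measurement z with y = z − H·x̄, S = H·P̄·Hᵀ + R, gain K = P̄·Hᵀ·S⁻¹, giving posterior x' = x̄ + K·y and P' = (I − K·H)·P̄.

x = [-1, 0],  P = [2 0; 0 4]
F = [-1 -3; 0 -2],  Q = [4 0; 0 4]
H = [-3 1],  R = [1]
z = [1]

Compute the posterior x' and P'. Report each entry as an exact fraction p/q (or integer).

x' = [-3/5, -208/255]
P' = [6/5 16/5; 16/5 2396/255]

x̄ = F·x = [1, 0]
P̄ = F·P·Fᵀ + Q = [42 24; 24 20]
y = z − H·x̄ = [4]
S = H·P̄·Hᵀ + R = [255]
K = P̄·Hᵀ·S⁻¹ = [-2/5; -52/255]
x' = x̄ + K·y = [-3/5, -208/255]
P' = (I − K·H)·P̄ = [6/5 16/5; 16/5 2396/255]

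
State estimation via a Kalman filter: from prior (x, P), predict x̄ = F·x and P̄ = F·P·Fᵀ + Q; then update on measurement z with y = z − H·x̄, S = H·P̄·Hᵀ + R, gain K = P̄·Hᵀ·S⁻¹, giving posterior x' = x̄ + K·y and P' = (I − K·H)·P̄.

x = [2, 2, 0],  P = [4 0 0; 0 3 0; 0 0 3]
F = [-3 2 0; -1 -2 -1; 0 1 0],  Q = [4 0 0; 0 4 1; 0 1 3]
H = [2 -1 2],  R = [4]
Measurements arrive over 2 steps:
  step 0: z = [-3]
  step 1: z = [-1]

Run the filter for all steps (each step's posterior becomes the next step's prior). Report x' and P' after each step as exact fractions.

step 0: x' = [-566/109, -555/109, 131/109], P' = [3548/327 1276/109 -1402/327; 1276/109 2144/109 -226/109; -1402/327 -226/109 1121/327]
step 1: x' = [304392/41773, 395731/41773, -129057/41773], P' = [5299932/208865 5837572/208865 -2318254/208865; 5837572/208865 7845652/208865 -2070984/208865; -2318254/208865 -2070984/208865 1349308/208865]

step 0: x̄ = F·x = [-2, -6, 2]
step 0: P̄ = F·P·Fᵀ + Q = [52 0 6; 0 23 -5; 6 -5 6]
step 0: y = z − H·x̄ = [-9]
step 0: S = H·P̄·Hᵀ + R = [327]
step 0: K = P̄·Hᵀ·S⁻¹ = [116/327; -11/109; 29/327]
step 0: x' = x̄ + K·y = [-566/109, -555/109, 131/109]
step 0: P' = (I − K·H)·P̄ = [3548/327 1276/109 -1402/327; 1276/109 2144/109 -226/109; -1402/327 -226/109 1121/327]
step 1: x̄ = F·x = [588/109, 1545/109, -555/109]
step 1: P̄ = F·P·Fᵀ + Q = [4344/109 -874/109 460/109; -874/109 41501/327 -5229/109; 460/109 -5229/109 2471/109]
step 1: y = z − H·x̄ = [1370/109]
step 1: S = H·P̄·Hᵀ + R = [208865/327]
step 1: K = P̄·Hᵀ·S⁻¹ = [31446/208865; -78119/208865; 33273/208865]
step 1: x' = x̄ + K·y = [304392/41773, 395731/41773, -129057/41773]
step 1: P' = (I − K·H)·P̄ = [5299932/208865 5837572/208865 -2318254/208865; 5837572/208865 7845652/208865 -2070984/208865; -2318254/208865 -2070984/208865 1349308/208865]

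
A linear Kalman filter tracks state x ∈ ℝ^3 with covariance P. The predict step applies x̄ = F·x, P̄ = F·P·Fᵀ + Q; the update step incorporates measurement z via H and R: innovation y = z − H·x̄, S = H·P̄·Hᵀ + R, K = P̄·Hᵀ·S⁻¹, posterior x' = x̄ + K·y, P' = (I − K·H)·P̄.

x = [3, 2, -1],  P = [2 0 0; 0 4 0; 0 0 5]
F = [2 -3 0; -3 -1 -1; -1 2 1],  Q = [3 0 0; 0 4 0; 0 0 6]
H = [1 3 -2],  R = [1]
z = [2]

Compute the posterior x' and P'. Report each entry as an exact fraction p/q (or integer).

x̄ = F·x = [0, -10, 0]
P̄ = F·P·Fᵀ + Q = [47 0 -28; 0 31 -7; -28 -7 29]
y = z − H·x̄ = [32]
S = H·P̄·Hᵀ + R = [639]
K = P̄·Hᵀ·S⁻¹ = [103/639; 107/639; -107/639]
x' = x̄ + K·y = [3296/639, -2966/639, -3424/639]
P' = (I − K·H)·P̄ = [19424/639 -11021/639 -6871/639; -11021/639 8360/639 6976/639; -6871/639 6976/639 7082/639]

x' = [3296/639, -2966/639, -3424/639]
P' = [19424/639 -11021/639 -6871/639; -11021/639 8360/639 6976/639; -6871/639 6976/639 7082/639]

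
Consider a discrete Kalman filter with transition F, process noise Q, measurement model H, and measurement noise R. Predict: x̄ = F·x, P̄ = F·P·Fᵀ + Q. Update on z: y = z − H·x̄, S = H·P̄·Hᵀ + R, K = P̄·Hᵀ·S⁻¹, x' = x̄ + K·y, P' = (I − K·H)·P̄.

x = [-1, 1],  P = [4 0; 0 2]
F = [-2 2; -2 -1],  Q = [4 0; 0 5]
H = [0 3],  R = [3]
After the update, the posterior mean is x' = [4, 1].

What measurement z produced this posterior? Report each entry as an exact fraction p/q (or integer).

z = [3]

x̄ = F·x = [4, 1]
P̄ = F·P·Fᵀ + Q = [28 12; 12 23]
S = H·P̄·Hᵀ + R = [210]
K = P̄·Hᵀ·S⁻¹ = [6/35; 23/70]
x' − x̄ = [0, 0] = K·y
y = (KᵀK)⁻¹·Kᵀ·(x' − x̄) = [0]
z = y + H·x̄ = [0] + [3] = [3]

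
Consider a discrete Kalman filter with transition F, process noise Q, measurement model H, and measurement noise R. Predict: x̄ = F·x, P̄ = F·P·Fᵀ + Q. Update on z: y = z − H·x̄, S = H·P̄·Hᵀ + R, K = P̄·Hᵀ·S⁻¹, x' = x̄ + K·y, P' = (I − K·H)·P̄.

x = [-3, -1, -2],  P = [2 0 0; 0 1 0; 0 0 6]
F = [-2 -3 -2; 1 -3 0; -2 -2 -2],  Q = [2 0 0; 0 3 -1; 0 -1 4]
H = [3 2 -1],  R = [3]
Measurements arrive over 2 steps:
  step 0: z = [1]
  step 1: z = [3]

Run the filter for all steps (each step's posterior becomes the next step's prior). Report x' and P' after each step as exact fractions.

step 0: x' = [728/157, -546/157, 896/157], P' = [3301/314 -1336/157 2128/157; -1336/157 1316/157 -1439/157; 2128/157 -1439/157 3392/157]
step 1: x' = [-1215596/104635, 1246376/104635, -1472702/104635], P' = [9430712/104635 -8505777/104635 11238264/104635; -8505777/104635 15683269/209270 -9932144/104635; 11238264/104635 -9932144/104635 13839878/104635]

step 0: x̄ = F·x = [13, 0, 12]
step 0: P̄ = F·P·Fᵀ + Q = [43 5 38; 5 14 1; 38 1 40]
step 0: y = z − H·x̄ = [-26]
step 0: S = H·P̄·Hᵀ + R = [314]
step 0: K = P̄·Hᵀ·S⁻¹ = [101/314; 21/157; 38/157]
step 0: x' = x̄ + K·y = [728/157, -546/157, 896/157]
step 0: P' = (I − K·H)·P̄ = [3301/314 -1336/157 2128/157; -1336/157 1316/157 -1439/157; 2128/157 -1439/157 3392/157]
step 1: x̄ = F·x = [-1610/157, 2366/157, -2156/157]
step 1: P̄ = F·P·Fᵀ + Q = [16052/157 -8355/157 17340/157; -8355/157 43963/314 -13796/157; 17340/157 -13796/157 20886/157]
step 1: y = z − H·x̄ = [-1587/157]
step 1: S = H·P̄·Hᵀ + R = [104635/157]
step 1: K = P̄·Hᵀ·S⁻¹ = [14106/104635; 32694/104635; 3542/104635]
step 1: x' = x̄ + K·y = [-1215596/104635, 1246376/104635, -1472702/104635]
step 1: P' = (I − K·H)·P̄ = [9430712/104635 -8505777/104635 11238264/104635; -8505777/104635 15683269/209270 -9932144/104635; 11238264/104635 -9932144/104635 13839878/104635]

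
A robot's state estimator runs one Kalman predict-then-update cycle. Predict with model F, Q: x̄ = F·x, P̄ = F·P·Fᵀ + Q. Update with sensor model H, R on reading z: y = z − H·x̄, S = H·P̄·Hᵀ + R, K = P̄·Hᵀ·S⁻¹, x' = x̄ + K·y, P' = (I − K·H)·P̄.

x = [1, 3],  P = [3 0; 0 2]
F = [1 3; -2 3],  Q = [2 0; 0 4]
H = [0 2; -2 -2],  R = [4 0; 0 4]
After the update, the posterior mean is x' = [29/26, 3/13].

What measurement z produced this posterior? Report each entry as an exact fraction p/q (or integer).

z = [1, -2]

x̄ = F·x = [10, 7]
P̄ = F·P·Fᵀ + Q = [23 12; 12 34]
S = H·P̄·Hᵀ + R = [140 -184; -184 328]
K = P̄·Hᵀ·S⁻¹ = [-313/754 -673/1508; 168/377 -23/754]
x' − x̄ = [-231/26, -88/13] = K·y
y = (KᵀK)⁻¹·Kᵀ·(x' − x̄) = [-13, 32]
z = y + H·x̄ = [-13, 32] + [14, -34] = [1, -2]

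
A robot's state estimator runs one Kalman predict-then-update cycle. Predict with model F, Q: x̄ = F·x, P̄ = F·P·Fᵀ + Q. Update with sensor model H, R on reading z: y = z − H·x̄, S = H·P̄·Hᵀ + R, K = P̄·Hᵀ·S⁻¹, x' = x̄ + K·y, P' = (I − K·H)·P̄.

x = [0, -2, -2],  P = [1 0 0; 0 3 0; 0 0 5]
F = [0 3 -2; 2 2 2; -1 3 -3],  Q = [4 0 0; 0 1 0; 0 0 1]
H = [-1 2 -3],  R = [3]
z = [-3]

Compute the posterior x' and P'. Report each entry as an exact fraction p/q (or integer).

x' = [-239/63, -445/63, -307/126]
P' = [9805/693 11948/693 4810/693; 11948/693 18679/693 8411/693; 4810/693 8411/693 8315/1386]

x̄ = F·x = [-2, -8, 0]
P̄ = F·P·Fᵀ + Q = [51 -2 57; -2 37 -14; 57 -14 74]
y = z − H·x̄ = [11]
S = H·P̄·Hᵀ + R = [1386]
K = P̄·Hᵀ·S⁻¹ = [-113/693; 59/693; -307/1386]
x' = x̄ + K·y = [-239/63, -445/63, -307/126]
P' = (I − K·H)·P̄ = [9805/693 11948/693 4810/693; 11948/693 18679/693 8411/693; 4810/693 8411/693 8315/1386]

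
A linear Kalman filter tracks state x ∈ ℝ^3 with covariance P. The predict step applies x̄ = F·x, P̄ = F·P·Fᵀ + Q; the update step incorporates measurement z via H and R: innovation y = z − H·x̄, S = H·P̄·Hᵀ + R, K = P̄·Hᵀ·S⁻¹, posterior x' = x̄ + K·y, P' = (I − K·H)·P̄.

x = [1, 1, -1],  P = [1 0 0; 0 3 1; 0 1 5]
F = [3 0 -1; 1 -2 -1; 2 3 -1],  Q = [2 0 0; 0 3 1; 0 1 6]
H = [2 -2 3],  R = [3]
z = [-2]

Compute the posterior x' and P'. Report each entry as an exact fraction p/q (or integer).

x̄ = F·x = [4, 0, 6]
P̄ = F·P·Fᵀ + Q = [16 10 8; 10 25 -11; 8 -11 36]
y = z − H·x̄ = [-28]
S = H·P̄·Hᵀ + R = [639]
K = P̄·Hᵀ·S⁻¹ = [4/71; -7/71; 146/639]
x' = x̄ + K·y = [172/71, 196/71, -254/639]
P' = (I − K·H)·P̄ = [992/71 962/71 -16/71; 962/71 1334/71 241/71; -16/71 241/71 1688/639]

x' = [172/71, 196/71, -254/639]
P' = [992/71 962/71 -16/71; 962/71 1334/71 241/71; -16/71 241/71 1688/639]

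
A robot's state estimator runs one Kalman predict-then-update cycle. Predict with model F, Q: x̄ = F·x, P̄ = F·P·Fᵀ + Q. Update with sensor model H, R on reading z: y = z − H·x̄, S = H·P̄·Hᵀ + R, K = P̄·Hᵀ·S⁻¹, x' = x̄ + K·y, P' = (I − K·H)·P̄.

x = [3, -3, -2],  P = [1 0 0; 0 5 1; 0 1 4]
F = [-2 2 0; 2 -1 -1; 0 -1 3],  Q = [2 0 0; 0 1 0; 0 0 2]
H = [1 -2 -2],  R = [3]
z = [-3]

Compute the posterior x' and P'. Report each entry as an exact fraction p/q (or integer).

x̄ = F·x = [-12, 11, -3]
P̄ = F·P·Fᵀ + Q = [26 -16 -4; -16 16 -9; -4 -9 37]
y = z − H·x̄ = [25]
S = H·P̄·Hᵀ + R = [249]
K = P̄·Hᵀ·S⁻¹ = [22/83; -10/83; -20/83]
x' = x̄ + K·y = [-446/83, 663/83, -749/83]
P' = (I − K·H)·P̄ = [706/83 -668/83 988/83; -668/83 1028/83 -1347/83; 988/83 -1347/83 1871/83]

x' = [-446/83, 663/83, -749/83]
P' = [706/83 -668/83 988/83; -668/83 1028/83 -1347/83; 988/83 -1347/83 1871/83]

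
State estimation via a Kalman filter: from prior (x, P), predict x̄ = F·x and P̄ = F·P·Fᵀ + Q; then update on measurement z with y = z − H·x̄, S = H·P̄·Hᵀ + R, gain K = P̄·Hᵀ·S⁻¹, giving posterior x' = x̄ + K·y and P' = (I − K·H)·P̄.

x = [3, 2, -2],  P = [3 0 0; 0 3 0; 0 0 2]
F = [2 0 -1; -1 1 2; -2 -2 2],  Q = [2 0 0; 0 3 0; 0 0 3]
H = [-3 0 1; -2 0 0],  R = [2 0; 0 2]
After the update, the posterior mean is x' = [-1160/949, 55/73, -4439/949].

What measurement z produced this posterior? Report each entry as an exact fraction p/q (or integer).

z = [-1, 3]

x̄ = F·x = [8, -5, -14]
P̄ = F·P·Fᵀ + Q = [16 -10 -16; -10 17 8; -16 8 35]
S = H·P̄·Hᵀ + R = [277 128; 128 66]
K = P̄·Hᵀ·S⁻¹ = [-64/949 -336/949; -2/73 26/73; 691/949 -880/949]
x' − x̄ = [-8752/949, 420/73, 8847/949] = K·y
y = (KᵀK)⁻¹·Kᵀ·(x' − x̄) = [37, 19]
z = y + H·x̄ = [37, 19] + [-38, -16] = [-1, 3]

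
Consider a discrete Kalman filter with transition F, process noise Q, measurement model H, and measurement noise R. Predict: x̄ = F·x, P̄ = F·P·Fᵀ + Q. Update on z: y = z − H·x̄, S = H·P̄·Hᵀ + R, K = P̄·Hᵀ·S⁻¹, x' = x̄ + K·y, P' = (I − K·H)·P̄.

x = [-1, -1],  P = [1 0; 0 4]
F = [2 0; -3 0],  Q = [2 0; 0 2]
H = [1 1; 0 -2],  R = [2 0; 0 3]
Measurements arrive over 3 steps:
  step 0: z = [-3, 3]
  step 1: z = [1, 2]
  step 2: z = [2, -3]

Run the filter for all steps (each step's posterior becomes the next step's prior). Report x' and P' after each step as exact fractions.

step 0: x̄ = F·x = [-2, 3]
step 0: P̄ = F·P·Fᵀ + Q = [6 -6; -6 11]
step 0: y = z − H·x̄ = [-4, 9]
step 0: S = H·P̄·Hᵀ + R = [7 -10; -10 47]
step 0: K = P̄·Hᵀ·S⁻¹ = [120/229 84/229; 15/229 -104/229]
step 0: x' = x̄ + K·y = [-182/229, -309/229]
step 0: P' = (I − K·H)·P̄ = [366/229 -126/229; -126/229 156/229]
step 1: x̄ = F·x = [-364/229, 546/229]
step 1: P̄ = F·P·Fᵀ + Q = [1922/229 -2196/229; -2196/229 3752/229]
step 1: y = z − H·x̄ = [47/229, 1550/229]
step 1: S = H·P̄·Hᵀ + R = [1740/229 -3112/229; -3112/229 15695/229]
step 1: K = P̄·Hᵀ·S⁻¹ = [20453/38482 7412/19241; 1167/19241 -8968/19241]
step 1: x' = x̄ + K·y = [43367/38482, -14585/19241]
step 1: P' = (I − K·H)·P̄ = [31571/19241 -11118/19241; -11118/19241 13452/19241]
step 2: x̄ = F·x = [43367/19241, -130101/38482]
step 2: P̄ = F·P·Fᵀ + Q = [164766/19241 -189426/19241; -189426/19241 322621/19241]
step 2: y = z − H·x̄ = [120331/38482, -187824/19241]
step 2: S = H·P̄·Hᵀ + R = [147017/19241 -266390/19241; -266390/19241 1348207/19241]
step 2: K = P̄·Hᵀ·S⁻¹ = [3517260/6613259 2553324/6613259; 399585/6613259 -3086104/6613259]
step 2: x' = x̄ + K·y = [979127/6613259, 9016674/6613259]
step 2: P' = (I − K·H)·P̄ = [10864506/6613259 -3829986/6613259; -3829986/6613259 4629156/6613259]

step 0: x' = [-182/229, -309/229], P' = [366/229 -126/229; -126/229 156/229]
step 1: x' = [43367/38482, -14585/19241], P' = [31571/19241 -11118/19241; -11118/19241 13452/19241]
step 2: x' = [979127/6613259, 9016674/6613259], P' = [10864506/6613259 -3829986/6613259; -3829986/6613259 4629156/6613259]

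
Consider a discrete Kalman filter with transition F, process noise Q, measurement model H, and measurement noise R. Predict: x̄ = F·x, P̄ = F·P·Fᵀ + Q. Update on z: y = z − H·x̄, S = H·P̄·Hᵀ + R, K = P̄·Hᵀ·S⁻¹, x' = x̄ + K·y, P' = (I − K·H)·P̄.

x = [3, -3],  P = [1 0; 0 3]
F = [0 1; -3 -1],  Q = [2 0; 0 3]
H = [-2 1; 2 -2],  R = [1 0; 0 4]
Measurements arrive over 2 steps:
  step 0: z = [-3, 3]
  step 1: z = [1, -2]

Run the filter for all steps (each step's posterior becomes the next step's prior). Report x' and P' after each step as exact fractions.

step 0: x̄ = F·x = [-3, -6]
step 0: P̄ = F·P·Fᵀ + Q = [5 -3; -3 15]
step 0: y = z − H·x̄ = [-3, -3]
step 0: S = H·P̄·Hᵀ + R = [48 -68; -68 108]
step 0: K = P̄·Hᵀ·S⁻¹ = [-79/140 -29/140; -9/28 -15/28]
step 0: x' = x̄ + K·y = [-24/35, -24/7]
step 0: P' = (I − K·H)·P̄ = [137/140 39/28; 39/28 69/28]
step 1: x̄ = F·x = [-24/7, 192/35]
step 1: P̄ = F·P·Fᵀ + Q = [125/28 -93/14; -93/14 792/35]
step 1: y = z − H·x̄ = [-397/35, 554/35]
step 1: S = H·P̄·Hᵀ + R = [2382/35 -3604/35; -3604/35 5793/35]
step 1: K = P̄·Hᵀ·S⁻¹ = [-10145/23146 -3205/23146; -2937/23146 -5007/11573]
step 1: x' = x̄ + K·y = [-15015/23146, 1779/23146]
step 1: P' = (I − K·H)·P̄ = [16555/23146 22965/23146; 22965/23146 42993/23146]

step 0: x' = [-24/35, -24/7], P' = [137/140 39/28; 39/28 69/28]
step 1: x' = [-15015/23146, 1779/23146], P' = [16555/23146 22965/23146; 22965/23146 42993/23146]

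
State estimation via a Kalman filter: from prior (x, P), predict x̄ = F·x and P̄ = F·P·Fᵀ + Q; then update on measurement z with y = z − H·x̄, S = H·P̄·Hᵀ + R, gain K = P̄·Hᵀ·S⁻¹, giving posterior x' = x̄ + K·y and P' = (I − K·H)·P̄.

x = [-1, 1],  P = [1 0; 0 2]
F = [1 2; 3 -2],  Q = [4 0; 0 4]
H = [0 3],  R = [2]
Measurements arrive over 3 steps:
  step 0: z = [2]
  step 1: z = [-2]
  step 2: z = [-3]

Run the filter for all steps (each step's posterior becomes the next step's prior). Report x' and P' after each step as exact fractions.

step 0: x' = [-64/191, 116/191], P' = [2258/191 -10/191; -10/191 42/191]
step 1: x' = [65331/48187, -32273/48187], P' = [286839/48187 3283/48187; 3283/48187 10687/48187]
step 2: x' = [-47502167/25095233, -24477781/25095233], P' = [149918046/25095233 1661802/25095233; 1661802/25095233 5555302/25095233]

step 0: x̄ = F·x = [1, -5]
step 0: P̄ = F·P·Fᵀ + Q = [13 -5; -5 21]
step 0: y = z − H·x̄ = [17]
step 0: S = H·P̄·Hᵀ + R = [191]
step 0: K = P̄·Hᵀ·S⁻¹ = [-15/191; 63/191]
step 0: x' = x̄ + K·y = [-64/191, 116/191]
step 0: P' = (I − K·H)·P̄ = [2258/191 -10/191; -10/191 42/191]
step 1: x̄ = F·x = [168/191, -424/191]
step 1: P̄ = F·P·Fᵀ + Q = [3150/191 6566/191; 6566/191 21374/191]
step 1: y = z − H·x̄ = [890/191]
step 1: S = H·P̄·Hᵀ + R = [192748/191]
step 1: K = P̄·Hᵀ·S⁻¹ = [9849/96374; 32061/96374]
step 1: x' = x̄ + K·y = [65331/48187, -32273/48187]
step 1: P' = (I − K·H)·P̄ = [286839/48187 3283/48187; 3283/48187 10687/48187]
step 2: x̄ = F·x = [785/48187, 260539/48187]
step 2: P̄ = F·P·Fᵀ + Q = [535467/48187 830901/48187; 830901/48187 2777651/48187]
step 2: y = z − H·x̄ = [-926178/48187]
step 2: S = H·P̄·Hᵀ + R = [25095233/48187]
step 2: K = P̄·Hᵀ·S⁻¹ = [2492703/25095233; 8332953/25095233]
step 2: x' = x̄ + K·y = [-47502167/25095233, -24477781/25095233]
step 2: P' = (I − K·H)·P̄ = [149918046/25095233 1661802/25095233; 1661802/25095233 5555302/25095233]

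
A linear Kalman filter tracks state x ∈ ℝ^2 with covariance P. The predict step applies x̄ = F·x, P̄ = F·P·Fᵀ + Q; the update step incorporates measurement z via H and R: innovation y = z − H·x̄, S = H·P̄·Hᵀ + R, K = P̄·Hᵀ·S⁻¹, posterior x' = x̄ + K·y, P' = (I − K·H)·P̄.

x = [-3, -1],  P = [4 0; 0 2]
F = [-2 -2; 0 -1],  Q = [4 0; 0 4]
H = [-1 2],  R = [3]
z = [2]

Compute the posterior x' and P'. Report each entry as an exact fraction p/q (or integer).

x̄ = F·x = [8, 1]
P̄ = F·P·Fᵀ + Q = [28 4; 4 6]
y = z − H·x̄ = [8]
S = H·P̄·Hᵀ + R = [39]
K = P̄·Hᵀ·S⁻¹ = [-20/39; 8/39]
x' = x̄ + K·y = [152/39, 103/39]
P' = (I − K·H)·P̄ = [692/39 316/39; 316/39 170/39]

x' = [152/39, 103/39]
P' = [692/39 316/39; 316/39 170/39]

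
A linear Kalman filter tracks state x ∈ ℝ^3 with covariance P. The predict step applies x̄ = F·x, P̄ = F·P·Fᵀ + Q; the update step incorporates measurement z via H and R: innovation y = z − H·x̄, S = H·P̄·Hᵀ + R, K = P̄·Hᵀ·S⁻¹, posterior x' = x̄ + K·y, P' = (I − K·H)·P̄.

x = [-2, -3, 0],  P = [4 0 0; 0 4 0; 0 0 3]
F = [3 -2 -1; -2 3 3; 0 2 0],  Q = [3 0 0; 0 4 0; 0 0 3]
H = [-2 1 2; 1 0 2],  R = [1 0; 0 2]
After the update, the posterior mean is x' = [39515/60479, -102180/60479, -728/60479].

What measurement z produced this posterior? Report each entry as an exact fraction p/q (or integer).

x̄ = F·x = [0, -5, -6]
P̄ = F·P·Fᵀ + Q = [58 -57 -16; -57 83 24; -16 24 19]
S = H·P̄·Hᵀ + R = [844 -17; -17 72]
K = P̄·Hᵀ·S⁻¹ = [-14318/60479 18459/60479; 17487/60479 -3431/60479; 7142/60479 20166/60479]
x' − x̄ = [39515/60479, 200215/60479, 362146/60479] = K·y
y = (KᵀK)⁻¹·Kᵀ·(x' − x̄) = [14, 13]
z = y + H·x̄ = [14, 13] + [-17, -12] = [-3, 1]

z = [-3, 1]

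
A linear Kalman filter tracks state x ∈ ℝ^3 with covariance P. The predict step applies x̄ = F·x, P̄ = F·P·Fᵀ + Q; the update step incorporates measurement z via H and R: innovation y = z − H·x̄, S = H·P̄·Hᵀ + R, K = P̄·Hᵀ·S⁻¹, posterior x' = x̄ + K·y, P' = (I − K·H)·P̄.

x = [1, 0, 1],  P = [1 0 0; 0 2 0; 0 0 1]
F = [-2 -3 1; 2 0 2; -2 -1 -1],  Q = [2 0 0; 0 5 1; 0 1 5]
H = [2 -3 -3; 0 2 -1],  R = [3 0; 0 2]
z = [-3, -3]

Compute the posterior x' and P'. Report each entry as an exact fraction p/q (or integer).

x̄ = F·x = [-1, 4, -3]
P̄ = F·P·Fᵀ + Q = [25 -2 9; -2 13 -5; 9 -5 12]
y = z − H·x̄ = [2, -14]
S = H·P̄·Hᵀ + R = [154 -53; -53 86]
K = P̄·Hᵀ·S⁻¹ = [361/2087 -93/2087; -153/2087 658/2087; -1424/10435 -3547/10435]
x' = x̄ + K·y = [-63/2087, -1170/2087, 3101/2087]
P' = (I − K·H)·P̄ = [40497/2087 8817/2087 17820/2087; 8817/2087 2449/2087 3582/2087; 17820/2087 3582/2087 42914/10435]

x' = [-63/2087, -1170/2087, 3101/2087]
P' = [40497/2087 8817/2087 17820/2087; 8817/2087 2449/2087 3582/2087; 17820/2087 3582/2087 42914/10435]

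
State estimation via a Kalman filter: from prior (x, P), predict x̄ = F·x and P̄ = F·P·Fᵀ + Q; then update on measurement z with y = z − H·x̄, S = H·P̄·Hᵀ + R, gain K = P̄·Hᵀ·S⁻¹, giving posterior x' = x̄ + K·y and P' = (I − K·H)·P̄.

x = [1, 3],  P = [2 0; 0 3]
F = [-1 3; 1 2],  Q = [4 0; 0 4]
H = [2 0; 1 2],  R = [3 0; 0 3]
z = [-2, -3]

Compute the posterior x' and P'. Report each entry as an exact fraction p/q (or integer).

x̄ = F·x = [8, 7]
P̄ = F·P·Fᵀ + Q = [33 16; 16 18]
y = z − H·x̄ = [-18, -25]
S = H·P̄·Hᵀ + R = [135 130; 130 172]
K = P̄·Hᵀ·S⁻¹ = [1451/3160 39/1264; -157/790 143/316]
x' = x̄ + K·y = [-6551/6320, -1163/1580]
P' = (I − K·H)·P̄ = [4353/6320 -471/1580; -471/1580 327/395]

x' = [-6551/6320, -1163/1580]
P' = [4353/6320 -471/1580; -471/1580 327/395]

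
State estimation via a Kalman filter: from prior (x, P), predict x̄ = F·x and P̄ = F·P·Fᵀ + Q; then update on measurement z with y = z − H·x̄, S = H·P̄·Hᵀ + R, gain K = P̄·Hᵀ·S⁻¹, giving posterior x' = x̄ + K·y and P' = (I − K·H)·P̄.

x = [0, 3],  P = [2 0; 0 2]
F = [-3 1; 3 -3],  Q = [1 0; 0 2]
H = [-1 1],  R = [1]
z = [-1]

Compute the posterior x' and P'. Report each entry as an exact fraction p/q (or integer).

x' = [-19/12, -145/54]
P' = [9/4 11/6; 11/6 65/27]

x̄ = F·x = [3, -9]
P̄ = F·P·Fᵀ + Q = [21 -24; -24 38]
y = z − H·x̄ = [11]
S = H·P̄·Hᵀ + R = [108]
K = P̄·Hᵀ·S⁻¹ = [-5/12; 31/54]
x' = x̄ + K·y = [-19/12, -145/54]
P' = (I − K·H)·P̄ = [9/4 11/6; 11/6 65/27]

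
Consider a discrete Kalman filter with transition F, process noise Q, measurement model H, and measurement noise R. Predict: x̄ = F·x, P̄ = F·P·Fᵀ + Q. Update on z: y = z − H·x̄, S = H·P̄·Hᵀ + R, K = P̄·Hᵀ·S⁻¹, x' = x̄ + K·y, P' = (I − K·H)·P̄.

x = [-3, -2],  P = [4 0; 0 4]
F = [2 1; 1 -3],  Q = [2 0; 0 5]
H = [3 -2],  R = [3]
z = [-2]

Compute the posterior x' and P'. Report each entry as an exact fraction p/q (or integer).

x̄ = F·x = [-8, 3]
P̄ = F·P·Fᵀ + Q = [22 -4; -4 45]
y = z − H·x̄ = [28]
S = H·P̄·Hᵀ + R = [429]
K = P̄·Hᵀ·S⁻¹ = [74/429; -34/143]
x' = x̄ + K·y = [-1360/429, -523/143]
P' = (I − K·H)·P̄ = [3962/429 1944/143; 1944/143 2967/143]

x' = [-1360/429, -523/143]
P' = [3962/429 1944/143; 1944/143 2967/143]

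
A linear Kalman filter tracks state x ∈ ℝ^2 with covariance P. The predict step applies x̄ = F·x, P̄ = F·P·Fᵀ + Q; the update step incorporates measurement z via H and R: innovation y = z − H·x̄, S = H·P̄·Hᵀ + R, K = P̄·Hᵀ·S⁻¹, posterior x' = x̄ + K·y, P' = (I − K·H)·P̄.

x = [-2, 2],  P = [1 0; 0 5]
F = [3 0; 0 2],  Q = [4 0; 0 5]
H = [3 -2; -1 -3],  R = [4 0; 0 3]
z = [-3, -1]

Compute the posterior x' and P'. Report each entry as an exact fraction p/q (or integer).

x' = [-8071/10235, 1148/2047]
P' = [3939/10235 195/4094; 195/4094 2075/8188]

x̄ = F·x = [-6, 4]
P̄ = F·P·Fᵀ + Q = [13 0; 0 25]
y = z − H·x̄ = [23, 5]
S = H·P̄·Hᵀ + R = [221 111; 111 241]
K = P̄·Hᵀ·S⁻¹ = [5421/20470 -3601/20470; -745/8188 -2205/8188]
x' = x̄ + K·y = [-8071/10235, 1148/2047]
P' = (I − K·H)·P̄ = [3939/10235 195/4094; 195/4094 2075/8188]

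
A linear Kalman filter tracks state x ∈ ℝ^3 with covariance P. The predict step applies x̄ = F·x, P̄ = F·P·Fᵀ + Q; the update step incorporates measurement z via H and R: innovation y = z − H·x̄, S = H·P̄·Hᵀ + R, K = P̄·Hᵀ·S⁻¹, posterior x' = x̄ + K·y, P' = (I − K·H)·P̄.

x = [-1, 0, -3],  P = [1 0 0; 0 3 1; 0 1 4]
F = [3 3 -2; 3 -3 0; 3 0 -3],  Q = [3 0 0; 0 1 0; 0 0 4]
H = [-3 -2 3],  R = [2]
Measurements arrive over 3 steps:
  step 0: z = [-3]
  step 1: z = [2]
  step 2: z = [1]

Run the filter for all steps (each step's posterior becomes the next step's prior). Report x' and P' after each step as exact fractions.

step 0: x̄ = F·x = [3, -3, 6]
step 0: P̄ = F·P·Fᵀ + Q = [43 -12 24; -12 37 18; 24 18 49]
step 0: y = z − H·x̄ = [-18]
step 0: S = H·P̄·Hᵀ + R = [186]
step 0: K = P̄·Hᵀ·S⁻¹ = [-11/62; 8/93; 13/62]
step 0: x' = x̄ + K·y = [192/31, -141/31, 69/31]
step 0: P' = (I − K·H)·P̄ = [2303/62 -284/31 1917/62; -284/31 3313/93 454/31; 1917/62 454/31 2531/62]
step 1: x̄ = F·x = [15/31, 999/31, 369/31]
step 1: P̄ = F·P·Fᵀ + Q = [6791/62 -5205/62 -3063/31; -5205/62 50891/62 8379/31; -3063/31 8379/31 4624/31]
step 1: y = z − H·x̄ = [998/31]
step 1: S = H·P̄·Hᵀ + R = [194751/62]
step 1: K = P̄·Hᵀ·S⁻¹ = [-3149/21639; -35893/194751; 4202/64917]
step 1: x' = x̄ + K·y = [-90907/21639, 5120485/194751, 907999/64917]
step 1: P' = (I − K·H)·P̄ = [310240/7213 -3639646/21639 -499270/7213; -3639646/21639 139076866/194751 19979056/64917; -499270/7213 19979056/64917 2942914/21639]
step 2: x̄ = F·x = [2486324/64917, -5938648/64917, -1180720/21639]
step 2: P̄ = F·P·Fᵀ + Q = [31833787/21639 -81755414/21639 -14730956/7213; -81755414/21639 212988613/21639 38183584/7213; -14730956/7213 38183584/7213 20636614/7213]
step 2: y = z − H·x̄ = [6273073/64917]
step 2: S = H·P̄·Hᵀ + R = [135488023/21639]
step 2: K = P̄·Hᵀ·S⁻¹ = [-64569137/135488023; 162941272/135488023; 89206626/135488023]
step 2: x' = x̄ + K·y = [-1050260897/135488023, 10052535568/406464069, 1227404554/135488023]
step 2: P' = (I − K·H)·P̄ = [6651111988/135488023 -25689823822/135488023 -10518483318/135488023; -25689823822/135488023 106638383285/135488023 45511059216/135488023; -10518483318/135488023 45511059216/135488023 19881693910/135488023]

step 0: x' = [192/31, -141/31, 69/31], P' = [2303/62 -284/31 1917/62; -284/31 3313/93 454/31; 1917/62 454/31 2531/62]
step 1: x' = [-90907/21639, 5120485/194751, 907999/64917], P' = [310240/7213 -3639646/21639 -499270/7213; -3639646/21639 139076866/194751 19979056/64917; -499270/7213 19979056/64917 2942914/21639]
step 2: x' = [-1050260897/135488023, 10052535568/406464069, 1227404554/135488023], P' = [6651111988/135488023 -25689823822/135488023 -10518483318/135488023; -25689823822/135488023 106638383285/135488023 45511059216/135488023; -10518483318/135488023 45511059216/135488023 19881693910/135488023]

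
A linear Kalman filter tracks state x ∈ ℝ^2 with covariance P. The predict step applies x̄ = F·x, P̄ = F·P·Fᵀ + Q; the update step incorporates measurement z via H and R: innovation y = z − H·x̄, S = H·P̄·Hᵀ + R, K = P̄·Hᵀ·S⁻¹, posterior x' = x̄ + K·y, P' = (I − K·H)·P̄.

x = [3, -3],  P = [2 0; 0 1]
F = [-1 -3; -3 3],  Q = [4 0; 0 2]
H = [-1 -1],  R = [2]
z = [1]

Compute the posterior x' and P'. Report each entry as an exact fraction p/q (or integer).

x̄ = F·x = [6, -18]
P̄ = F·P·Fᵀ + Q = [15 -3; -3 29]
y = z − H·x̄ = [-11]
S = H·P̄·Hᵀ + R = [40]
K = P̄·Hᵀ·S⁻¹ = [-3/10; -13/20]
x' = x̄ + K·y = [93/10, -217/20]
P' = (I − K·H)·P̄ = [57/5 -54/5; -54/5 121/10]

x' = [93/10, -217/20]
P' = [57/5 -54/5; -54/5 121/10]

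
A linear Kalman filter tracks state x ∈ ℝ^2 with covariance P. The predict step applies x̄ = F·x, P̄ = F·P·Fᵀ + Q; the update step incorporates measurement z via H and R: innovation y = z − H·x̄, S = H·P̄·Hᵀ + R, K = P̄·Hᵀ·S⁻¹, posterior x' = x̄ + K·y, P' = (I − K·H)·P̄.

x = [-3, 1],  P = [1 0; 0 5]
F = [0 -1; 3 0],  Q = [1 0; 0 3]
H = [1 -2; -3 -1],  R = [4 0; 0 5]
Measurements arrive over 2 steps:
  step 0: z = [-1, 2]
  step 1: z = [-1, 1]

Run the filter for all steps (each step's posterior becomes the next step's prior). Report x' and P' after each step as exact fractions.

step 0: x' = [-1447/2041, -921/2041], P' = [924/2041 -72/2041; -72/2041 1596/2041]
step 1: x' = [-199447/898490, 20937/1796980], P' = [172427/449245 -23547/898490; -23547/898490 1342767/1796980]

step 0: x̄ = F·x = [-1, -9]
step 0: P̄ = F·P·Fᵀ + Q = [6 0; 0 12]
step 0: y = z − H·x̄ = [-18, -10]
step 0: S = H·P̄·Hᵀ + R = [58 6; 6 71]
step 0: K = P̄·Hᵀ·S⁻¹ = [267/2041 -540/2041; -816/2041 -276/2041]
step 0: x' = x̄ + K·y = [-1447/2041, -921/2041]
step 0: P' = (I − K·H)·P̄ = [924/2041 -72/2041; -72/2041 1596/2041]
step 1: x̄ = F·x = [921/2041, -4341/2041]
step 1: P̄ = F·P·Fᵀ + Q = [3637/2041 216/2041; 216/2041 14439/2041]
step 1: y = z − H·x̄ = [-11644/2041, 463/2041]
step 1: S = H·P̄·Hᵀ + R = [68693/2041 19047/2041; 19047/2041 58673/2041]
step 1: K = P̄·Hᵀ·S⁻¹ = [97987/898490 -202203/898490; -683157/1796980 -240297/1796980]
step 1: x' = x̄ + K·y = [-199447/898490, 20937/1796980]
step 1: P' = (I − K·H)·P̄ = [172427/449245 -23547/898490; -23547/898490 1342767/1796980]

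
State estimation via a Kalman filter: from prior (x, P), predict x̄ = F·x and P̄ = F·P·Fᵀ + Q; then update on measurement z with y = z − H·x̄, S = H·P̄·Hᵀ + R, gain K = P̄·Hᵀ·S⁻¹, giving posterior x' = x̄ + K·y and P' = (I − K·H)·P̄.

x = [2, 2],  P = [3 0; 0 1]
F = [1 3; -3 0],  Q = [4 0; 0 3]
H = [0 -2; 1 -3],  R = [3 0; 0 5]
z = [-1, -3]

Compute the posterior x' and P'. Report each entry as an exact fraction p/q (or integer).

x̄ = F·x = [8, -6]
P̄ = F·P·Fᵀ + Q = [16 -9; -9 30]
y = z − H·x̄ = [-13, -29]
S = H·P̄·Hᵀ + R = [123 198; 198 345]
K = P̄·Hᵀ·S⁻¹ = [-256/359 575/1077; -122/359 -33/359]
x' = x̄ + K·y = [1925/1077, 389/359]
P' = (I − K·H)·P̄ = [6331/1077 384/359; 384/359 183/359]

x' = [1925/1077, 389/359]
P' = [6331/1077 384/359; 384/359 183/359]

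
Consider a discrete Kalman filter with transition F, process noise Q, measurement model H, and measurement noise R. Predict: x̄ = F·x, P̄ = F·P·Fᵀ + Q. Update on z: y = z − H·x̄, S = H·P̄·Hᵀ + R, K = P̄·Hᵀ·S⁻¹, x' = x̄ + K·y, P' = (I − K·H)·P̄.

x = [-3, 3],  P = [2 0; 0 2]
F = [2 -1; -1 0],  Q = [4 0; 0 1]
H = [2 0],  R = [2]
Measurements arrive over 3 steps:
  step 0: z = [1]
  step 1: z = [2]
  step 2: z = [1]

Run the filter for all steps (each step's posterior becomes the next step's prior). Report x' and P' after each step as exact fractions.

step 0: x̄ = F·x = [-9, 3]
step 0: P̄ = F·P·Fᵀ + Q = [14 -4; -4 3]
step 0: y = z − H·x̄ = [19]
step 0: S = H·P̄·Hᵀ + R = [58]
step 0: K = P̄·Hᵀ·S⁻¹ = [14/29; -4/29]
step 0: x' = x̄ + K·y = [5/29, 11/29]
step 0: P' = (I − K·H)·P̄ = [14/29 -4/29; -4/29 55/29]
step 1: x̄ = F·x = [-1/29, -5/29]
step 1: P̄ = F·P·Fᵀ + Q = [243/29 -32/29; -32/29 43/29]
step 1: y = z − H·x̄ = [60/29]
step 1: S = H·P̄·Hᵀ + R = [1030/29]
step 1: K = P̄·Hᵀ·S⁻¹ = [243/515; -32/515]
step 1: x' = x̄ + K·y = [97/103, -31/103]
step 1: P' = (I − K·H)·P̄ = [243/515 -32/515; -32/515 693/515]
step 2: x̄ = F·x = [225/103, -97/103]
step 2: P̄ = F·P·Fᵀ + Q = [3853/515 -518/515; -518/515 758/515]
step 2: y = z − H·x̄ = [-347/103]
step 2: S = H·P̄·Hᵀ + R = [16442/515]
step 2: K = P̄·Hᵀ·S⁻¹ = [3853/8221; -518/8221]
step 2: x' = x̄ + K·y = [4978/8221, -5997/8221]
step 2: P' = (I − K·H)·P̄ = [3853/8221 -518/8221; -518/8221 11058/8221]

step 0: x' = [5/29, 11/29], P' = [14/29 -4/29; -4/29 55/29]
step 1: x' = [97/103, -31/103], P' = [243/515 -32/515; -32/515 693/515]
step 2: x' = [4978/8221, -5997/8221], P' = [3853/8221 -518/8221; -518/8221 11058/8221]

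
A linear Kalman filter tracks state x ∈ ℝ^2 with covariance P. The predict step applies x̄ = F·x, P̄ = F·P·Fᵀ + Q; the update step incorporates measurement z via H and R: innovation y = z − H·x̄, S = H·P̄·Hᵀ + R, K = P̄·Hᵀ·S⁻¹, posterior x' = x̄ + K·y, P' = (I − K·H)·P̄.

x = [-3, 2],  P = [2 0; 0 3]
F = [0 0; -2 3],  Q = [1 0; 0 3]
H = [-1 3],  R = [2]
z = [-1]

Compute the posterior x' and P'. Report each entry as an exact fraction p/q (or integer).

x' = [37/345, -26/115]
P' = [344/345 38/115; 38/115 38/115]

x̄ = F·x = [0, 12]
P̄ = F·P·Fᵀ + Q = [1 0; 0 38]
y = z − H·x̄ = [-37]
S = H·P̄·Hᵀ + R = [345]
K = P̄·Hᵀ·S⁻¹ = [-1/345; 38/115]
x' = x̄ + K·y = [37/345, -26/115]
P' = (I − K·H)·P̄ = [344/345 38/115; 38/115 38/115]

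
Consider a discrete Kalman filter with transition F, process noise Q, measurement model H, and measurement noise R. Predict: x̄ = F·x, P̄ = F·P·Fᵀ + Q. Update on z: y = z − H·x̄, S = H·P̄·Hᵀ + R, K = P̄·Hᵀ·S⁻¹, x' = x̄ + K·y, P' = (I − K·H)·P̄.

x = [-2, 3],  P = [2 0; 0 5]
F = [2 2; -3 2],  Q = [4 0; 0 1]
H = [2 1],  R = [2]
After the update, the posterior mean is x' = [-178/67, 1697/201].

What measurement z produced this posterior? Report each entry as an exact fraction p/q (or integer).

x̄ = F·x = [2, 12]
P̄ = F·P·Fᵀ + Q = [32 8; 8 39]
S = H·P̄·Hᵀ + R = [201]
K = P̄·Hᵀ·S⁻¹ = [24/67; 55/201]
x' − x̄ = [-312/67, -715/201] = K·y
y = (KᵀK)⁻¹·Kᵀ·(x' − x̄) = [-13]
z = y + H·x̄ = [-13] + [16] = [3]

z = [3]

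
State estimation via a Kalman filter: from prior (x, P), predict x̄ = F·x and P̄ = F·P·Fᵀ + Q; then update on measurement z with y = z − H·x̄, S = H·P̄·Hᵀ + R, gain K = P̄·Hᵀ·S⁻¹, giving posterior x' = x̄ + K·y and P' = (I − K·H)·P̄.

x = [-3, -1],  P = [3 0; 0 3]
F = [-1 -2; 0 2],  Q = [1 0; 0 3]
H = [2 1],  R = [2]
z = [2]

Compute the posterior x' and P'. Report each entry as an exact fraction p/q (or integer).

x̄ = F·x = [5, -2]
P̄ = F·P·Fᵀ + Q = [16 -12; -12 15]
y = z − H·x̄ = [-6]
S = H·P̄·Hᵀ + R = [33]
K = P̄·Hᵀ·S⁻¹ = [20/33; -3/11]
x' = x̄ + K·y = [15/11, -4/11]
P' = (I − K·H)·P̄ = [128/33 -72/11; -72/11 138/11]

x' = [15/11, -4/11]
P' = [128/33 -72/11; -72/11 138/11]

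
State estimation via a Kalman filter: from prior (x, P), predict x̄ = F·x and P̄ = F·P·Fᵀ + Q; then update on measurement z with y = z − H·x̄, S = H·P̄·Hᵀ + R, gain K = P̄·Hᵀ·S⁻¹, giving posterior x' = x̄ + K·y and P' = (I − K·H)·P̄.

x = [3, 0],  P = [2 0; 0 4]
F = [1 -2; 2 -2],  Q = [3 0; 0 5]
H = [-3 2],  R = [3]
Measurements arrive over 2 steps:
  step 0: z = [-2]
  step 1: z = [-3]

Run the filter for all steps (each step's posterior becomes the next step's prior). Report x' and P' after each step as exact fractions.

step 0: x̄ = F·x = [3, 6]
step 0: P̄ = F·P·Fᵀ + Q = [21 20; 20 29]
step 0: y = z − H·x̄ = [-5]
step 0: S = H·P̄·Hᵀ + R = [68]
step 0: K = P̄·Hᵀ·S⁻¹ = [-23/68; -1/34]
step 0: x' = x̄ + K·y = [319/68, 209/34]
step 0: P' = (I − K·H)·P̄ = [899/68 657/34; 657/34 492/17]
step 1: x̄ = F·x = [-517/68, -99/34]
step 1: P̄ = F·P·Fᵀ + Q = [3719/68 893/34; 893/34 324/17]
step 1: y = z − H·x̄ = [-1359/68]
step 1: S = H·P̄·Hᵀ + R = [17427/68]
step 1: K = P̄·Hᵀ·S⁻¹ = [-205/471; -922/5809]
step 1: x' = x̄ + K·y = [172/157, 1512/5809]
step 1: P' = (I − K·H)·P̄ = [2893/471 1344/157; 1344/157 73209/5809]

step 0: x' = [319/68, 209/34], P' = [899/68 657/34; 657/34 492/17]
step 1: x' = [172/157, 1512/5809], P' = [2893/471 1344/157; 1344/157 73209/5809]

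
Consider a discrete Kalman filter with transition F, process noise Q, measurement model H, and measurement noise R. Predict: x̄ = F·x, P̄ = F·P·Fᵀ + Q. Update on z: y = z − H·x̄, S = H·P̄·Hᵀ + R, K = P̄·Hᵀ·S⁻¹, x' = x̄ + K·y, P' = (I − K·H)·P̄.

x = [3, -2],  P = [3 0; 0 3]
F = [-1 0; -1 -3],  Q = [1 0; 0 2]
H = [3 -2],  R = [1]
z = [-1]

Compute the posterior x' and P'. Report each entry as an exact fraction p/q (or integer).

x̄ = F·x = [-3, 3]
P̄ = F·P·Fᵀ + Q = [4 3; 3 32]
y = z − H·x̄ = [14]
S = H·P̄·Hᵀ + R = [129]
K = P̄·Hᵀ·S⁻¹ = [2/43; -55/129]
x' = x̄ + K·y = [-101/43, -383/129]
P' = (I − K·H)·P̄ = [160/43 239/43; 239/43 1103/129]

x' = [-101/43, -383/129]
P' = [160/43 239/43; 239/43 1103/129]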